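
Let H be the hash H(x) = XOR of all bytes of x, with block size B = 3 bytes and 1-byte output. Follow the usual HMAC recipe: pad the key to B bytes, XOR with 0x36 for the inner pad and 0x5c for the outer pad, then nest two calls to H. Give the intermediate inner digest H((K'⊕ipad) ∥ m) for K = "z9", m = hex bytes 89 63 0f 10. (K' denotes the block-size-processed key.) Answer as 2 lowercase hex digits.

80

Key "z9" = 7a 39 is 2 bytes ≤ B = 3; zero-pad to 3 bytes: K' = 7a 39 00.
K' ⊕ ipad = 4c 0f 36.
Inner input = 4c 0f 36 ∥ 89 63 0f 10.
Inner hash: XOR 4c⊕0f⊕36⊕89⊕63⊕0f⊕10 = 80.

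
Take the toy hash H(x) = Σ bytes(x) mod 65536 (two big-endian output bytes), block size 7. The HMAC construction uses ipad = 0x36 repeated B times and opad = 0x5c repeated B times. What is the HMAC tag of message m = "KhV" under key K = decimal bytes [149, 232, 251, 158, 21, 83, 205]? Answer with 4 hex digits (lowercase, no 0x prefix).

Key decimal bytes [149, 232, 251, 158, 21, 83, 205] = 95 e8 fb 9e 15 53 cd is exactly B = 7 bytes: K' = 95 e8 fb 9e 15 53 cd.
K' ⊕ ipad = a3 de cd a8 23 65 fb.  K' ⊕ opad = c9 b4 a7 c2 49 0f 91.
Inner input = (K'⊕ipad) ∥ m = a3 de cd a8 23 65 fb ∥ 4b 68 56.
Inner hash: sum = 163+222+205+168+35+101+251+75+104+86 = 1410 → 05 82.
Outer input = (K'⊕opad) ∥ inner = c9 b4 a7 c2 49 0f 91 ∥ 05 82.
Outer hash (tag): sum = 201+180+167+194+73+15+145+5+130 = 1110 → 04 56.

0456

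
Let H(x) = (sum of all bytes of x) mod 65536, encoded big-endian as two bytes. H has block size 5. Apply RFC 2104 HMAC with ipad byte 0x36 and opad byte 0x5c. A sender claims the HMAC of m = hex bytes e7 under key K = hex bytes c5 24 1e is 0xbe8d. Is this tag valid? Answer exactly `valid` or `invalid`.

invalid

Key hex bytes c5 24 1e is 3 bytes ≤ B = 5; zero-pad to 5 bytes: K' = c5 24 1e 00 00.
K' ⊕ ipad = f3 12 28 36 36; K' ⊕ opad = 99 78 42 5c 5c.
Inner hash: sum = 243+18+40+54+54+231 = 640 → 02 80.
Outer hash (recomputed tag): sum = 153+120+66+92+92+2+128 = 653 → 02 8d.
Recomputed tag = 028d; claimed = be8d → mismatch.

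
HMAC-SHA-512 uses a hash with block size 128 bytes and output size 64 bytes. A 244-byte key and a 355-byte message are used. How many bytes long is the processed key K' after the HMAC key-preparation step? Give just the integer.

128

Key is 244 > 128 bytes, so it is hashed to 64 bytes then zero-padded to 128: |K'| = 128.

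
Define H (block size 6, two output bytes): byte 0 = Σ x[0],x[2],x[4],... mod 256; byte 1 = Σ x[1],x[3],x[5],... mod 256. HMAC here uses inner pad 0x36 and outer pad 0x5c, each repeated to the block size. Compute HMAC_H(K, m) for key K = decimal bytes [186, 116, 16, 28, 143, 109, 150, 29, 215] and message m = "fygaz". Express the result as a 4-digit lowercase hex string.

Key decimal bytes [186, 116, 16, 28, 143, 109, 150, 29, 215] = ba 74 10 1c 8f 6d 96 1d d7 is 9 bytes > B = 6, so hash it first: H(key) = c6 1a, then zero-pad to 6 bytes: K' = c6 1a 00 00 00 00.
K' ⊕ ipad = f0 2c 36 36 36 36.  K' ⊕ opad = 9a 46 5c 5c 5c 5c.
Inner input = (K'⊕ipad) ∥ m = f0 2c 36 36 36 36 ∥ 66 79 67 61 7a.
Inner hash: even-index sum = 675 mod 256 = 163; odd-index sum = 370 mod 256 = 114 → a3 72.
Outer input = (K'⊕opad) ∥ inner = 9a 46 5c 5c 5c 5c ∥ a3 72.
Outer hash (tag): even-index sum = 501 mod 256 = 245; odd-index sum = 368 mod 256 = 112 → f5 70.

f570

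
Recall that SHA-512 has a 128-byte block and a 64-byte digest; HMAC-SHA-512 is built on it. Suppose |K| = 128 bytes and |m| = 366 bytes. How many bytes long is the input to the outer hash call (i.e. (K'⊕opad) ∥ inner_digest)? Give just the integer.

Key is 128 ≤ 128 bytes, zero-padded: |K'| = 128.
Outer input = (K'⊕opad) ∥ H(inner) → 128 + 64 = 192 bytes.

192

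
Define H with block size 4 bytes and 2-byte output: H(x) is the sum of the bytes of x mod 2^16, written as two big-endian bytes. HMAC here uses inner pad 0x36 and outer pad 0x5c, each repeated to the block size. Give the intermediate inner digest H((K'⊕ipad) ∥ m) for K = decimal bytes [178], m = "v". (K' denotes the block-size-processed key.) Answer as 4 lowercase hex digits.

Key decimal bytes [178] = b2 is 1 byte ≤ B = 4; zero-pad to 4 bytes: K' = b2 00 00 00.
K' ⊕ ipad = 84 36 36 36.
Inner input = 84 36 36 36 ∥ 76.
Inner hash: sum = 132+54+54+54+118 = 412 → 01 9c.

019c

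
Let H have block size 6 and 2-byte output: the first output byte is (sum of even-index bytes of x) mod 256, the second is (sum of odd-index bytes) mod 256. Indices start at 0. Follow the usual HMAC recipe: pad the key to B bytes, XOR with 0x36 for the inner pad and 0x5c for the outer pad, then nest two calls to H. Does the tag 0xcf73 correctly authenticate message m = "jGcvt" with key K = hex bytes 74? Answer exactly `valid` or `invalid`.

valid

Key hex bytes 74 is 1 byte ≤ B = 6; zero-pad to 6 bytes: K' = 74 00 00 00 00 00.
K' ⊕ ipad = 42 36 36 36 36 36; K' ⊕ opad = 28 5c 5c 5c 5c 5c.
Inner hash: even-index sum = 495 mod 256 = 239; odd-index sum = 351 mod 256 = 95 → ef 5f.
Outer hash (recomputed tag): even-index sum = 463 mod 256 = 207; odd-index sum = 371 mod 256 = 115 → cf 73.
Recomputed tag = cf73; claimed = cf73 → match.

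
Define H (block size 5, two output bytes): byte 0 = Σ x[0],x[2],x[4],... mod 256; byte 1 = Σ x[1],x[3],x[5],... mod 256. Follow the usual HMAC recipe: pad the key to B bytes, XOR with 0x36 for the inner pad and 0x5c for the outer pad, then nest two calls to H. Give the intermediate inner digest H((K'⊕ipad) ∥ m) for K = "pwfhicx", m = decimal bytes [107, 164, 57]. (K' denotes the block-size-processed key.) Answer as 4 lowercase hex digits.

914e

Key "pwfhicx" = 70 77 66 68 69 63 78 is 7 bytes > B = 5, so hash it first: H(key) = b7 42, then zero-pad to 5 bytes: K' = b7 42 00 00 00.
K' ⊕ ipad = 81 74 36 36 36.
Inner input = 81 74 36 36 36 ∥ 6b a4 39.
Inner hash: even-index sum = 401 mod 256 = 145; odd-index sum = 334 mod 256 = 78 → 91 4e.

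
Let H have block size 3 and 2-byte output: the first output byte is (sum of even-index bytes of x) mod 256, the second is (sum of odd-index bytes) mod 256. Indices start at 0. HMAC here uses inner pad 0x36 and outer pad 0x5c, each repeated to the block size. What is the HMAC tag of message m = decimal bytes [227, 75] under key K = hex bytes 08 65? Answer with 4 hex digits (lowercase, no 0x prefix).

Key hex bytes 08 65 is 2 bytes ≤ B = 3; zero-pad to 3 bytes: K' = 08 65 00.
K' ⊕ ipad = 3e 53 36.  K' ⊕ opad = 54 39 5c.
Inner input = (K'⊕ipad) ∥ m = 3e 53 36 ∥ e3 4b.
Inner hash: even-index sum = 191 mod 256 = 191; odd-index sum = 310 mod 256 = 54 → bf 36.
Outer input = (K'⊕opad) ∥ inner = 54 39 5c ∥ bf 36.
Outer hash (tag): even-index sum = 230 mod 256 = 230; odd-index sum = 248 mod 256 = 248 → e6 f8.

e6f8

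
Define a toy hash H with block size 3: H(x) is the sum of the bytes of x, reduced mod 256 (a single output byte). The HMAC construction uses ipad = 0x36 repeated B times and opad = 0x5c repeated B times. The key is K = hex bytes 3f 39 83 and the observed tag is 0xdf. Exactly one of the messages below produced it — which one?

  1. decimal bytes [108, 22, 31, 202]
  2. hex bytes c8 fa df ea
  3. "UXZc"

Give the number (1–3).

Key hex bytes 3f 39 83 is exactly B = 3 bytes: K' = 3f 39 83.
K' ⊕ ipad = 09 0f b5; K' ⊕ opad = 63 65 df.
m1: inner = H(09 0f b5 6c 16 1f ca) = 38; tag = H(63 65 df 38) = df ← matches
m2: inner = H(09 0f b5 c8 fa df ea) = 58; tag = H(63 65 df 58) = ff
m3: inner = H(09 0f b5 55 58 5a 63) = 37; tag = H(63 65 df 37) = de

1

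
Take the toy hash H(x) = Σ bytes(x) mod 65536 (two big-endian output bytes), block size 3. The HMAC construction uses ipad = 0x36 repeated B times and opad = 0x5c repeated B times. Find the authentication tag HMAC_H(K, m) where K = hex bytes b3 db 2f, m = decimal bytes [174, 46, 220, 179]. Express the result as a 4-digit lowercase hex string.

Key hex bytes b3 db 2f is exactly B = 3 bytes: K' = b3 db 2f.
K' ⊕ ipad = 85 ed 19.  K' ⊕ opad = ef 87 73.
Inner input = (K'⊕ipad) ∥ m = 85 ed 19 ∥ ae 2e dc b3.
Inner hash: sum = 133+237+25+174+46+220+179 = 1014 → 03 f6.
Outer input = (K'⊕opad) ∥ inner = ef 87 73 ∥ 03 f6.
Outer hash (tag): sum = 239+135+115+3+246 = 738 → 02 e2.

02e2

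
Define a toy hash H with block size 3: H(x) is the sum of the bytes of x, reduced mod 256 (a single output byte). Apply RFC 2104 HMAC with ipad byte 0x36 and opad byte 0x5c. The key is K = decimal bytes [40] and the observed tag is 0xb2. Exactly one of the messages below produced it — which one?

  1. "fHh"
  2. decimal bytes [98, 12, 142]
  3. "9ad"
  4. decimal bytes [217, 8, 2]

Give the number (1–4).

Key decimal bytes [40] = 28 is 1 byte ≤ B = 3; zero-pad to 3 bytes: K' = 28 00 00.
K' ⊕ ipad = 1e 36 36; K' ⊕ opad = 74 5c 5c.
m1: inner = H(1e 36 36 66 48 68) = a0; tag = H(74 5c 5c a0) = cc
m2: inner = H(1e 36 36 62 0c 8e) = 86; tag = H(74 5c 5c 86) = b2 ← matches
m3: inner = H(1e 36 36 39 61 64) = 88; tag = H(74 5c 5c 88) = b4
m4: inner = H(1e 36 36 d9 08 02) = 6d; tag = H(74 5c 5c 6d) = 99

2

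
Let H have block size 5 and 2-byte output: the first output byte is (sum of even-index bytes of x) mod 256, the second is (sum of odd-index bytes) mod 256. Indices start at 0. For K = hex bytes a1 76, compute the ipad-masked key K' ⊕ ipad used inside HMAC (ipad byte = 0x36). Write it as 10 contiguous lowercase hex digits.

Key hex bytes a1 76 is 2 bytes ≤ B = 5; zero-pad to 5 bytes: K' = a1 76 00 00 00.
XOR each byte with 0x36: a1⊕36=97, 76⊕36=40, 00⊕36=36, 00⊕36=36, 00⊕36=36.

9740363636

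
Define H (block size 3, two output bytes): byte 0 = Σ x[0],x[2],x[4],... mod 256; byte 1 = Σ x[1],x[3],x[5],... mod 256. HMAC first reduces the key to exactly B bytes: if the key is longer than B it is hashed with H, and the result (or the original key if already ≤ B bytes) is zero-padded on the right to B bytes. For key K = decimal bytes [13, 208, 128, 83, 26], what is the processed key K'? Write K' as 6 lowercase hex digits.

|K| = 5 > B = 3, so first hash the key.
H(K): even-index sum = 167 mod 256 = 167; odd-index sum = 291 mod 256 = 35 → a7 23.
Zero-pad H(K) = a7 23 to 3 bytes: K' = a7 23 00.

a72300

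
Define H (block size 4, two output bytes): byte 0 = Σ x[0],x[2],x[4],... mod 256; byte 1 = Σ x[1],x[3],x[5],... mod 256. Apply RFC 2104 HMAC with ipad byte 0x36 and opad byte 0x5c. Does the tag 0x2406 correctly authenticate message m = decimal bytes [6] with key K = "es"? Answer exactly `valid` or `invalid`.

Key "es" = 65 73 is 2 bytes ≤ B = 4; zero-pad to 4 bytes: K' = 65 73 00 00.
K' ⊕ ipad = 53 45 36 36; K' ⊕ opad = 39 2f 5c 5c.
Inner hash: even-index sum = 143 mod 256 = 143; odd-index sum = 123 mod 256 = 123 → 8f 7b.
Outer hash (recomputed tag): even-index sum = 292 mod 256 = 36; odd-index sum = 262 mod 256 = 6 → 24 06.
Recomputed tag = 2406; claimed = 2406 → match.

valid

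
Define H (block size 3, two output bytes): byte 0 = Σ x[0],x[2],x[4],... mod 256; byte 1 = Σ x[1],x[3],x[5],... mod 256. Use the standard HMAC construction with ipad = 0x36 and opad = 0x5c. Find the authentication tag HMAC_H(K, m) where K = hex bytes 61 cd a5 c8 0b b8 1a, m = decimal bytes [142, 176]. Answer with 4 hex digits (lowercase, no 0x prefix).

Key hex bytes 61 cd a5 c8 0b b8 1a is 7 bytes > B = 3, so hash it first: H(key) = 2b 4d, then zero-pad to 3 bytes: K' = 2b 4d 00.
K' ⊕ ipad = 1d 7b 36.  K' ⊕ opad = 77 11 5c.
Inner input = (K'⊕ipad) ∥ m = 1d 7b 36 ∥ 8e b0.
Inner hash: even-index sum = 259 mod 256 = 3; odd-index sum = 265 mod 256 = 9 → 03 09.
Outer input = (K'⊕opad) ∥ inner = 77 11 5c ∥ 03 09.
Outer hash (tag): even-index sum = 220 mod 256 = 220; odd-index sum = 20 mod 256 = 20 → dc 14.

dc14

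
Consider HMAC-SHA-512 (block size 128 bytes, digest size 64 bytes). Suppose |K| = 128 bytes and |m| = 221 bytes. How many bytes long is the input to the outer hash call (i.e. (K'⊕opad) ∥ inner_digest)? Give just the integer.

Key is 128 ≤ 128 bytes, zero-padded: |K'| = 128.
Outer input = (K'⊕opad) ∥ H(inner) → 128 + 64 = 192 bytes.

192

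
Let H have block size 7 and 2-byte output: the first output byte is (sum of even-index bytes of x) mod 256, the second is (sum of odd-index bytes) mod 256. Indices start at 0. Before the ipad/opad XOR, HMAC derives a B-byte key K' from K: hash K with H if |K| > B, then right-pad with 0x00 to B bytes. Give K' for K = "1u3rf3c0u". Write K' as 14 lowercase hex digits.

a24a0000000000

|K| = 9 > B = 7, so first hash the key.
H(K): even-index sum = 418 mod 256 = 162; odd-index sum = 330 mod 256 = 74 → a2 4a.
Zero-pad H(K) = a2 4a to 7 bytes: K' = a2 4a 00 00 00 00 00.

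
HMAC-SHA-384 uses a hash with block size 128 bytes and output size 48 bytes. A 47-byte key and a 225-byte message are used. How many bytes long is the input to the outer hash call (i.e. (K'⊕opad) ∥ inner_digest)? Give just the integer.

176

Key is 47 ≤ 128 bytes, zero-padded: |K'| = 128.
Outer input = (K'⊕opad) ∥ H(inner) → 128 + 48 = 176 bytes.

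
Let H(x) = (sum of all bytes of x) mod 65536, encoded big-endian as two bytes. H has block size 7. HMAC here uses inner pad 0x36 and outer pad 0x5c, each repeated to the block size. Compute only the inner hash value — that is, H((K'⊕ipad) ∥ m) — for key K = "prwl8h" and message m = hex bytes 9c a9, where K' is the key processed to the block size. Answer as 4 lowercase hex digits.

Key "prwl8h" = 70 72 77 6c 38 68 is 6 bytes ≤ B = 7; zero-pad to 7 bytes: K' = 70 72 77 6c 38 68 00.
K' ⊕ ipad = 46 44 41 5a 0e 5e 36.
Inner input = 46 44 41 5a 0e 5e 36 ∥ 9c a9.
Inner hash: sum = 70+68+65+90+14+94+54+156+169 = 780 → 03 0c.

030c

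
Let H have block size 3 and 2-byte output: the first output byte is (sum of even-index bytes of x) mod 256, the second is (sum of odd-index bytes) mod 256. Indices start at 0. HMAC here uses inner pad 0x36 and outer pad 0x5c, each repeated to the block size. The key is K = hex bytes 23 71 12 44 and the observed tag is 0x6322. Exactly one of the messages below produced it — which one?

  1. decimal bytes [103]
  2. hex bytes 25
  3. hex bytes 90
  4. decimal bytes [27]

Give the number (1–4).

Key hex bytes 23 71 12 44 is 4 bytes > B = 3, so hash it first: H(key) = 35 b5, then zero-pad to 3 bytes: K' = 35 b5 00.
K' ⊕ ipad = 03 83 36; K' ⊕ opad = 69 e9 5c.
m1: inner = H(03 83 36 67) = 39 ea; tag = H(69 e9 5c 39 ea) = af22
m2: inner = H(03 83 36 25) = 39 a8; tag = H(69 e9 5c 39 a8) = 6d22
m3: inner = H(03 83 36 90) = 39 13; tag = H(69 e9 5c 39 13) = d822
m4: inner = H(03 83 36 1b) = 39 9e; tag = H(69 e9 5c 39 9e) = 6322 ← matches

4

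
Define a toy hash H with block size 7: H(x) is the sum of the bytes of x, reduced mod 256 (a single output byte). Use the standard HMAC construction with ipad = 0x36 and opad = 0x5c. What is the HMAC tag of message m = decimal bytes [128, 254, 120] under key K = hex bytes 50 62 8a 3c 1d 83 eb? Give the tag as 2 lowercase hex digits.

8a

Key hex bytes 50 62 8a 3c 1d 83 eb is exactly B = 7 bytes: K' = 50 62 8a 3c 1d 83 eb.
K' ⊕ ipad = 66 54 bc 0a 2b b5 dd.  K' ⊕ opad = 0c 3e d6 60 41 df b7.
Inner input = (K'⊕ipad) ∥ m = 66 54 bc 0a 2b b5 dd ∥ 80 fe 78.
Inner hash: sum = 102+84+188+10+43+181+221+128+254+120 = 1331; mod 256 = 51 → 33.
Outer input = (K'⊕opad) ∥ inner = 0c 3e d6 60 41 df b7 ∥ 33.
Outer hash (tag): sum = 12+62+214+96+65+223+183+51 = 906; mod 256 = 138 → 8a.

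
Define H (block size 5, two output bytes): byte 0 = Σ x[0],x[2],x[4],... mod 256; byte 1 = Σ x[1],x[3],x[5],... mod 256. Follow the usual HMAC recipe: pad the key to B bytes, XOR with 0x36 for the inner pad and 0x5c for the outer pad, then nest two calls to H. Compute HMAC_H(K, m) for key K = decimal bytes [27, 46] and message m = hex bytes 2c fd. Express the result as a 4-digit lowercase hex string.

Key decimal bytes [27, 46] = 1b 2e is 2 bytes ≤ B = 5; zero-pad to 5 bytes: K' = 1b 2e 00 00 00.
K' ⊕ ipad = 2d 18 36 36 36.  K' ⊕ opad = 47 72 5c 5c 5c.
Inner input = (K'⊕ipad) ∥ m = 2d 18 36 36 36 ∥ 2c fd.
Inner hash: even-index sum = 406 mod 256 = 150; odd-index sum = 122 mod 256 = 122 → 96 7a.
Outer input = (K'⊕opad) ∥ inner = 47 72 5c 5c 5c ∥ 96 7a.
Outer hash (tag): even-index sum = 377 mod 256 = 121; odd-index sum = 356 mod 256 = 100 → 79 64.

7964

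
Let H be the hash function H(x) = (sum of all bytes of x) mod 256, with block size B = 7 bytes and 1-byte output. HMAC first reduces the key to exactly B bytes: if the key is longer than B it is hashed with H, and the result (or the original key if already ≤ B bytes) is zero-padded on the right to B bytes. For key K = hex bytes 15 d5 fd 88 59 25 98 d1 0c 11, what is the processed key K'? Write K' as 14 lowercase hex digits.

73000000000000

|K| = 10 > B = 7, so first hash the key.
H(K): sum = 21+213+253+136+89+37+152+209+12+17 = 1139; mod 256 = 115 → 73.
Zero-pad H(K) = 73 to 7 bytes: K' = 73 00 00 00 00 00 00.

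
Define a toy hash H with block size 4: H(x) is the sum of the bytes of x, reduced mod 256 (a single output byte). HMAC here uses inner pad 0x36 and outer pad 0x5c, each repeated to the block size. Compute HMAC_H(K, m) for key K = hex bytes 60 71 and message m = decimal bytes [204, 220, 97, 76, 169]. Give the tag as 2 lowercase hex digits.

Key hex bytes 60 71 is 2 bytes ≤ B = 4; zero-pad to 4 bytes: K' = 60 71 00 00.
K' ⊕ ipad = 56 47 36 36.  K' ⊕ opad = 3c 2d 5c 5c.
Inner input = (K'⊕ipad) ∥ m = 56 47 36 36 ∥ cc dc 61 4c a9.
Inner hash: sum = 86+71+54+54+204+220+97+76+169 = 1031; mod 256 = 7 → 07.
Outer input = (K'⊕opad) ∥ inner = 3c 2d 5c 5c ∥ 07.
Outer hash (tag): sum = 60+45+92+92+7 = 296; mod 256 = 40 → 28.

28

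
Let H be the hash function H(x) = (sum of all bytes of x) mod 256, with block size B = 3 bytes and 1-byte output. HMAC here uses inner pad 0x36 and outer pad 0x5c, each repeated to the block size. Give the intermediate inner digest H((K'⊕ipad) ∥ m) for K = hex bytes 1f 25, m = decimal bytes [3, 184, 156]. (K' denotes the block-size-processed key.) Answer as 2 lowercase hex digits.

c9

Key hex bytes 1f 25 is 2 bytes ≤ B = 3; zero-pad to 3 bytes: K' = 1f 25 00.
K' ⊕ ipad = 29 13 36.
Inner input = 29 13 36 ∥ 03 b8 9c.
Inner hash: sum = 41+19+54+3+184+156 = 457; mod 256 = 201 → c9.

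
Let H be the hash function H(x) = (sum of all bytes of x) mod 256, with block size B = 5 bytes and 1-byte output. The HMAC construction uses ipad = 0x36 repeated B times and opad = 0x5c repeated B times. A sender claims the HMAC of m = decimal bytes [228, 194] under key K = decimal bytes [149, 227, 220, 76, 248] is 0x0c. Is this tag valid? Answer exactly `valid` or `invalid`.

valid

Key decimal bytes [149, 227, 220, 76, 248] = 95 e3 dc 4c f8 is exactly B = 5 bytes: K' = 95 e3 dc 4c f8.
K' ⊕ ipad = a3 d5 ea 7a ce; K' ⊕ opad = c9 bf 80 10 a4.
Inner hash: sum = 163+213+234+122+206+228+194 = 1360; mod 256 = 80 → 50.
Outer hash (recomputed tag): sum = 201+191+128+16+164+80 = 780; mod 256 = 12 → 0c.
Recomputed tag = 0c; claimed = 0c → match.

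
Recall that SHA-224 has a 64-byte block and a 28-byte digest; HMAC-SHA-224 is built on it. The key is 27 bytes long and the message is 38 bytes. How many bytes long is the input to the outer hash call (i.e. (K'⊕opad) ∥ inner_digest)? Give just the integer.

Key is 27 ≤ 64 bytes, zero-padded: |K'| = 64.
Outer input = (K'⊕opad) ∥ H(inner) → 64 + 28 = 92 bytes.

92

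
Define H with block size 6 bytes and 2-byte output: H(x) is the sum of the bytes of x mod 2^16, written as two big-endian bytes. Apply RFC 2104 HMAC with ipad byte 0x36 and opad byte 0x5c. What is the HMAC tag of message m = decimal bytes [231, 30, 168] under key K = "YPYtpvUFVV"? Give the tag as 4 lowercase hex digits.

Key "YPYtpvUFVV" = 59 50 59 74 70 76 55 46 56 56 is 10 bytes > B = 6, so hash it first: H(key) = 03 a3, then zero-pad to 6 bytes: K' = 03 a3 00 00 00 00.
K' ⊕ ipad = 35 95 36 36 36 36.  K' ⊕ opad = 5f ff 5c 5c 5c 5c.
Inner input = (K'⊕ipad) ∥ m = 35 95 36 36 36 36 ∥ e7 1e a8.
Inner hash: sum = 53+149+54+54+54+54+231+30+168 = 847 → 03 4f.
Outer input = (K'⊕opad) ∥ inner = 5f ff 5c 5c 5c 5c ∥ 03 4f.
Outer hash (tag): sum = 95+255+92+92+92+92+3+79 = 800 → 03 20.

0320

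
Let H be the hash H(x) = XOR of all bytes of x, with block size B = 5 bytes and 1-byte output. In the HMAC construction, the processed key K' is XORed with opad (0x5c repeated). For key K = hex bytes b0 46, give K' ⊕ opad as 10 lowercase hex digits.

ec1a5c5c5c

Key hex bytes b0 46 is 2 bytes ≤ B = 5; zero-pad to 5 bytes: K' = b0 46 00 00 00.
XOR each byte with 0x5c: b0⊕5c=ec, 46⊕5c=1a, 00⊕5c=5c, 00⊕5c=5c, 00⊕5c=5c.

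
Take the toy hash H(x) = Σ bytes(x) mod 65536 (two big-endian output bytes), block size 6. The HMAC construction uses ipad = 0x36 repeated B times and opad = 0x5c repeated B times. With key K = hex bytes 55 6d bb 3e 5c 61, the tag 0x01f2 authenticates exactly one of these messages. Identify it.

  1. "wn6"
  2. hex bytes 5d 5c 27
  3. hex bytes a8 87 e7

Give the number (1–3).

Key hex bytes 55 6d bb 3e 5c 61 is exactly B = 6 bytes: K' = 55 6d bb 3e 5c 61.
K' ⊕ ipad = 63 5b 8d 08 6a 57; K' ⊕ opad = 09 31 e7 62 00 3d.
m1: inner = H(63 5b 8d 08 6a 57 77 6e 36) = 03 2f; tag = H(09 31 e7 62 00 3d 03 2f) = 01f2 ← matches
m2: inner = H(63 5b 8d 08 6a 57 5d 5c 27) = 02 f4; tag = H(09 31 e7 62 00 3d 02 f4) = 02b6
m3: inner = H(63 5b 8d 08 6a 57 a8 87 e7) = 04 2a; tag = H(09 31 e7 62 00 3d 04 2a) = 01ee

1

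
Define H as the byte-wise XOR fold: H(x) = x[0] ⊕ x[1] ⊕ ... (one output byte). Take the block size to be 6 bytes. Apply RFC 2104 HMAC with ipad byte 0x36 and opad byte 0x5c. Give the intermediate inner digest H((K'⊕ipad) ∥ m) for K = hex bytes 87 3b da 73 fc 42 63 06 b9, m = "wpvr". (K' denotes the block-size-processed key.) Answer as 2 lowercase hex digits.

74

Key hex bytes 87 3b da 73 fc 42 63 06 b9 is 9 bytes > B = 6, so hash it first: H(key) = 77, then zero-pad to 6 bytes: K' = 77 00 00 00 00 00.
K' ⊕ ipad = 41 36 36 36 36 36.
Inner input = 41 36 36 36 36 36 ∥ 77 70 76 72.
Inner hash: XOR 41⊕36⊕36⊕36⊕36⊕36⊕77⊕70⊕76⊕72 = 74.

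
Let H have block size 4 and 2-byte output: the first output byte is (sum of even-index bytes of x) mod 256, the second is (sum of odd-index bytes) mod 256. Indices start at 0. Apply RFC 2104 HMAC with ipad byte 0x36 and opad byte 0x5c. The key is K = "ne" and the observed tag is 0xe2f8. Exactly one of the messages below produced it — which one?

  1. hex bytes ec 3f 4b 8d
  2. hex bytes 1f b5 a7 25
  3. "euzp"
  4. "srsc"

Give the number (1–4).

2

Key "ne" = 6e 65 is 2 bytes ≤ B = 4; zero-pad to 4 bytes: K' = 6e 65 00 00.
K' ⊕ ipad = 58 53 36 36; K' ⊕ opad = 32 39 5c 5c.
m1: inner = H(58 53 36 36 ec 3f 4b 8d) = c5 55; tag = H(32 39 5c 5c c5 55) = 53ea
m2: inner = H(58 53 36 36 1f b5 a7 25) = 54 63; tag = H(32 39 5c 5c 54 63) = e2f8 ← matches
m3: inner = H(58 53 36 36 65 75 7a 70) = 6d 6e; tag = H(32 39 5c 5c 6d 6e) = fb03
m4: inner = H(58 53 36 36 73 72 73 63) = 74 5e; tag = H(32 39 5c 5c 74 5e) = 02f3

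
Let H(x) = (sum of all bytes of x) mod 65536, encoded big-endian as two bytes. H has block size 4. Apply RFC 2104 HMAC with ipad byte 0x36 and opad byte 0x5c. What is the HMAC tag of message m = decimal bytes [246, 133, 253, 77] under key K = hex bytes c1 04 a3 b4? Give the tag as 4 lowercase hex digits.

02e6

Key hex bytes c1 04 a3 b4 is exactly B = 4 bytes: K' = c1 04 a3 b4.
K' ⊕ ipad = f7 32 95 82.  K' ⊕ opad = 9d 58 ff e8.
Inner input = (K'⊕ipad) ∥ m = f7 32 95 82 ∥ f6 85 fd 4d.
Inner hash: sum = 247+50+149+130+246+133+253+77 = 1285 → 05 05.
Outer input = (K'⊕opad) ∥ inner = 9d 58 ff e8 ∥ 05 05.
Outer hash (tag): sum = 157+88+255+232+5+5 = 742 → 02 e6.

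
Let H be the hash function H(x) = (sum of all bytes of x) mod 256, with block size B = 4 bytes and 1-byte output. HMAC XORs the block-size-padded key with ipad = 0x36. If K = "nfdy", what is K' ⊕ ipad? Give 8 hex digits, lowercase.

5850524f

Key "nfdy" = 6e 66 64 79 is exactly B = 4 bytes: K' = 6e 66 64 79.
XOR each byte with 0x36: 6e⊕36=58, 66⊕36=50, 64⊕36=52, 79⊕36=4f.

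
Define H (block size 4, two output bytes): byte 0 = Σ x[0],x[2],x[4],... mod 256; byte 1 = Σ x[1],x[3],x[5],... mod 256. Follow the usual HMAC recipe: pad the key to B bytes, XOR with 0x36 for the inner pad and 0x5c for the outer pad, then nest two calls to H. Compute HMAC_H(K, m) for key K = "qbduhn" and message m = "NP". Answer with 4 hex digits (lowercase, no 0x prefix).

4c6e

Key "qbduhn" = 71 62 64 75 68 6e is 6 bytes > B = 4, so hash it first: H(key) = 3d 45, then zero-pad to 4 bytes: K' = 3d 45 00 00.
K' ⊕ ipad = 0b 73 36 36.  K' ⊕ opad = 61 19 5c 5c.
Inner input = (K'⊕ipad) ∥ m = 0b 73 36 36 ∥ 4e 50.
Inner hash: even-index sum = 143 mod 256 = 143; odd-index sum = 249 mod 256 = 249 → 8f f9.
Outer input = (K'⊕opad) ∥ inner = 61 19 5c 5c ∥ 8f f9.
Outer hash (tag): even-index sum = 332 mod 256 = 76; odd-index sum = 366 mod 256 = 110 → 4c 6e.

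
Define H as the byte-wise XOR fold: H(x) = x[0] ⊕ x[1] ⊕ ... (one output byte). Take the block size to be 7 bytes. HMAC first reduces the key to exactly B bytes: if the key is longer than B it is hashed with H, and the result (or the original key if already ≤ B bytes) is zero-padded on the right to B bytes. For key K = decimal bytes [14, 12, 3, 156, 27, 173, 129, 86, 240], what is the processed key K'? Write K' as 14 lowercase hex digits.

0c000000000000

|K| = 9 > B = 7, so first hash the key.
H(K): XOR 0e⊕0c⊕03⊕9c⊕1b⊕ad⊕81⊕56⊕f0 = 0c.
Zero-pad H(K) = 0c to 7 bytes: K' = 0c 00 00 00 00 00 00.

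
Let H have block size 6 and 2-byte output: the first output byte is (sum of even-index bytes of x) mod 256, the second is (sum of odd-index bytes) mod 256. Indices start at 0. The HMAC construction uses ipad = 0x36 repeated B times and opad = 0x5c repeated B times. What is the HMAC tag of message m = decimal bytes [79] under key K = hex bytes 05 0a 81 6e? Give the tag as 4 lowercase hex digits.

01ae

Key hex bytes 05 0a 81 6e is 4 bytes ≤ B = 6; zero-pad to 6 bytes: K' = 05 0a 81 6e 00 00.
K' ⊕ ipad = 33 3c b7 58 36 36.  K' ⊕ opad = 59 56 dd 32 5c 5c.
Inner input = (K'⊕ipad) ∥ m = 33 3c b7 58 36 36 ∥ 4f.
Inner hash: even-index sum = 367 mod 256 = 111; odd-index sum = 202 mod 256 = 202 → 6f ca.
Outer input = (K'⊕opad) ∥ inner = 59 56 dd 32 5c 5c ∥ 6f ca.
Outer hash (tag): even-index sum = 513 mod 256 = 1; odd-index sum = 430 mod 256 = 174 → 01 ae.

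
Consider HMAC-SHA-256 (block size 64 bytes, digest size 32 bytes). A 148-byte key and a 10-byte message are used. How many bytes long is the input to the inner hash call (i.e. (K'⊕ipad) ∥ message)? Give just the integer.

74

Key is 148 > 64 bytes, so it is hashed to 32 bytes then zero-padded to 64: |K'| = 64.
Inner input = (K'⊕ipad) ∥ m → 64 + 10 = 74 bytes.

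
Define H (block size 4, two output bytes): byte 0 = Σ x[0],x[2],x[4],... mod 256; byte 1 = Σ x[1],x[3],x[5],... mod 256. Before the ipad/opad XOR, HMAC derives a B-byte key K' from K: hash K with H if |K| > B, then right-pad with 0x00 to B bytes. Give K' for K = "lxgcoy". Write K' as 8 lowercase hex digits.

42540000

|K| = 6 > B = 4, so first hash the key.
H(K): even-index sum = 322 mod 256 = 66; odd-index sum = 340 mod 256 = 84 → 42 54.
Zero-pad H(K) = 42 54 to 4 bytes: K' = 42 54 00 00.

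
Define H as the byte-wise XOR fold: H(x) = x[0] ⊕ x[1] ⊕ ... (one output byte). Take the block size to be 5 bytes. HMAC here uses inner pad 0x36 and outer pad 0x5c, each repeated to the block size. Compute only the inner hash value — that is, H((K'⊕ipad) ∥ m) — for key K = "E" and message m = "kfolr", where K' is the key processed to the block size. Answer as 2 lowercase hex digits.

0f

Key "E" = 45 is 1 byte ≤ B = 5; zero-pad to 5 bytes: K' = 45 00 00 00 00.
K' ⊕ ipad = 73 36 36 36 36.
Inner input = 73 36 36 36 36 ∥ 6b 66 6f 6c 72.
Inner hash: XOR 73⊕36⊕36⊕36⊕36⊕6b⊕66⊕6f⊕6c⊕72 = 0f.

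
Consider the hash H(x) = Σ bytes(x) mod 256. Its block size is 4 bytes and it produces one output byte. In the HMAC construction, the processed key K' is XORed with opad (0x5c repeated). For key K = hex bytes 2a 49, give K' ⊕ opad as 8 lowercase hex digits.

Key hex bytes 2a 49 is 2 bytes ≤ B = 4; zero-pad to 4 bytes: K' = 2a 49 00 00.
XOR each byte with 0x5c: 2a⊕5c=76, 49⊕5c=15, 00⊕5c=5c, 00⊕5c=5c.

76155c5c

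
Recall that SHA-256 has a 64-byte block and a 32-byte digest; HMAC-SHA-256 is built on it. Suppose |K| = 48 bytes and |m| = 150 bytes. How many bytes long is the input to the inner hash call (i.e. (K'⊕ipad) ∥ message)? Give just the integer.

214

Key is 48 ≤ 64 bytes, zero-padded: |K'| = 64.
Inner input = (K'⊕ipad) ∥ m → 64 + 150 = 214 bytes.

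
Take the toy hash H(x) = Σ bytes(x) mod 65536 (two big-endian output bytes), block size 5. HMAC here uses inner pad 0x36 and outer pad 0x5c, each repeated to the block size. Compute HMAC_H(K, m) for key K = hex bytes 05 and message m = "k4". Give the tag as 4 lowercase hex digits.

0274

Key hex bytes 05 is 1 byte ≤ B = 5; zero-pad to 5 bytes: K' = 05 00 00 00 00.
K' ⊕ ipad = 33 36 36 36 36.  K' ⊕ opad = 59 5c 5c 5c 5c.
Inner input = (K'⊕ipad) ∥ m = 33 36 36 36 36 ∥ 6b 34.
Inner hash: sum = 51+54+54+54+54+107+52 = 426 → 01 aa.
Outer input = (K'⊕opad) ∥ inner = 59 5c 5c 5c 5c ∥ 01 aa.
Outer hash (tag): sum = 89+92+92+92+92+1+170 = 628 → 02 74.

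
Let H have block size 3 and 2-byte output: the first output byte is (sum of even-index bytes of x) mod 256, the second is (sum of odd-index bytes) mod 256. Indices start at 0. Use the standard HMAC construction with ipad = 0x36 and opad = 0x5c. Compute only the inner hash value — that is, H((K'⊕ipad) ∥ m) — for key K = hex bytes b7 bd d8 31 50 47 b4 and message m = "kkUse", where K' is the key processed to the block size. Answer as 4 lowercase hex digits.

Key hex bytes b7 bd d8 31 50 47 b4 is 7 bytes > B = 3, so hash it first: H(key) = 93 35, then zero-pad to 3 bytes: K' = 93 35 00.
K' ⊕ ipad = a5 03 36.
Inner input = a5 03 36 ∥ 6b 6b 55 73 65.
Inner hash: even-index sum = 441 mod 256 = 185; odd-index sum = 296 mod 256 = 40 → b9 28.

b928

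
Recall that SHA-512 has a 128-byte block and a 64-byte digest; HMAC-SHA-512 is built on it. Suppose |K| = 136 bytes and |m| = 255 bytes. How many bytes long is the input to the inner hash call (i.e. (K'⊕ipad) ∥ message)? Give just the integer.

Key is 136 > 128 bytes, so it is hashed to 64 bytes then zero-padded to 128: |K'| = 128.
Inner input = (K'⊕ipad) ∥ m → 128 + 255 = 383 bytes.

383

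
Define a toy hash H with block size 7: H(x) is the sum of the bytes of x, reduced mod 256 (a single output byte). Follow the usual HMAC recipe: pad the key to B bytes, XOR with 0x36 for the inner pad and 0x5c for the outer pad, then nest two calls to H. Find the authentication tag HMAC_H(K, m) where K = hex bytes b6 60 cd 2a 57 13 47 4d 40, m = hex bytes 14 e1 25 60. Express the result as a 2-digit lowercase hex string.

7a

Key hex bytes b6 60 cd 2a 57 13 47 4d 40 is 9 bytes > B = 7, so hash it first: H(key) = 4b, then zero-pad to 7 bytes: K' = 4b 00 00 00 00 00 00.
K' ⊕ ipad = 7d 36 36 36 36 36 36.  K' ⊕ opad = 17 5c 5c 5c 5c 5c 5c.
Inner input = (K'⊕ipad) ∥ m = 7d 36 36 36 36 36 36 ∥ 14 e1 25 60.
Inner hash: sum = 125+54+54+54+54+54+54+20+225+37+96 = 827; mod 256 = 59 → 3b.
Outer input = (K'⊕opad) ∥ inner = 17 5c 5c 5c 5c 5c 5c ∥ 3b.
Outer hash (tag): sum = 23+92+92+92+92+92+92+59 = 634; mod 256 = 122 → 7a.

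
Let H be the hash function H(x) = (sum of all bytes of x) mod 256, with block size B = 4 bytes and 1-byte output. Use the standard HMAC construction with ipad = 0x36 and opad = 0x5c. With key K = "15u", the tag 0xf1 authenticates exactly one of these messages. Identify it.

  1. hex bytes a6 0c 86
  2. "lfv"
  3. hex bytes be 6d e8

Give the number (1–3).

3

Key "15u" = 31 35 75 is 3 bytes ≤ B = 4; zero-pad to 4 bytes: K' = 31 35 75 00.
K' ⊕ ipad = 07 03 43 36; K' ⊕ opad = 6d 69 29 5c.
m1: inner = H(07 03 43 36 a6 0c 86) = bb; tag = H(6d 69 29 5c bb) = 16
m2: inner = H(07 03 43 36 6c 66 76) = cb; tag = H(6d 69 29 5c cb) = 26
m3: inner = H(07 03 43 36 be 6d e8) = 96; tag = H(6d 69 29 5c 96) = f1 ← matches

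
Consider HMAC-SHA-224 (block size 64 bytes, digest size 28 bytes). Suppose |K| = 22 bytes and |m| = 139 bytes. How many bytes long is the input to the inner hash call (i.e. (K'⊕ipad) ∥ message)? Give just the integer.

203

Key is 22 ≤ 64 bytes, zero-padded: |K'| = 64.
Inner input = (K'⊕ipad) ∥ m → 64 + 139 = 203 bytes.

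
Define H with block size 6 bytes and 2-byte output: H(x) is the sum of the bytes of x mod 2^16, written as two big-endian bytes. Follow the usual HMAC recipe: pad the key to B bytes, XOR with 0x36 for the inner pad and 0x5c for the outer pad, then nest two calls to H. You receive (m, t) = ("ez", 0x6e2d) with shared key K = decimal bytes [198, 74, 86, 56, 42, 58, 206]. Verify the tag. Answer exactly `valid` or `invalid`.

Key decimal bytes [198, 74, 86, 56, 42, 58, 206] = c6 4a 56 38 2a 3a ce is 7 bytes > B = 6, so hash it first: H(key) = 02 d0, then zero-pad to 6 bytes: K' = 02 d0 00 00 00 00.
K' ⊕ ipad = 34 e6 36 36 36 36; K' ⊕ opad = 5e 8c 5c 5c 5c 5c.
Inner hash: sum = 52+230+54+54+54+54+101+122 = 721 → 02 d1.
Outer hash (recomputed tag): sum = 94+140+92+92+92+92+2+209 = 813 → 03 2d.
Recomputed tag = 032d; claimed = 6e2d → mismatch.

invalid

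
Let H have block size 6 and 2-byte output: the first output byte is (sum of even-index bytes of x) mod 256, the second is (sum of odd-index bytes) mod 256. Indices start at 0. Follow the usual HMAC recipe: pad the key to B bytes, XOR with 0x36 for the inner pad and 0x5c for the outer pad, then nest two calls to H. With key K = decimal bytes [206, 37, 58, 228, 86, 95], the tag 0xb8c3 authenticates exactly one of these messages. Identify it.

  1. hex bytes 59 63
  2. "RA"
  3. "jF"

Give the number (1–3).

Key decimal bytes [206, 37, 58, 228, 86, 95] = ce 25 3a e4 56 5f is exactly B = 6 bytes: K' = ce 25 3a e4 56 5f.
K' ⊕ ipad = f8 13 0c d2 60 69; K' ⊕ opad = 92 79 66 b8 0a 03.
m1: inner = H(f8 13 0c d2 60 69 59 63) = bd b1; tag = H(92 79 66 b8 0a 03 bd b1) = bfe5
m2: inner = H(f8 13 0c d2 60 69 52 41) = b6 8f; tag = H(92 79 66 b8 0a 03 b6 8f) = b8c3 ← matches
m3: inner = H(f8 13 0c d2 60 69 6a 46) = ce 94; tag = H(92 79 66 b8 0a 03 ce 94) = d0c8

2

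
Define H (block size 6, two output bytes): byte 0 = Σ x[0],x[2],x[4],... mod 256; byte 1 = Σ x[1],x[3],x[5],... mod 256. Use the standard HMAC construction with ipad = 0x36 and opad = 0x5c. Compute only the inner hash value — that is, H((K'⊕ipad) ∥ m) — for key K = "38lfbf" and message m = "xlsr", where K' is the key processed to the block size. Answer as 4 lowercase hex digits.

Key "38lfbf" = 33 38 6c 66 62 66 is exactly B = 6 bytes: K' = 33 38 6c 66 62 66.
K' ⊕ ipad = 05 0e 5a 50 54 50.
Inner input = 05 0e 5a 50 54 50 ∥ 78 6c 73 72.
Inner hash: even-index sum = 414 mod 256 = 158; odd-index sum = 396 mod 256 = 140 → 9e 8c.

9e8c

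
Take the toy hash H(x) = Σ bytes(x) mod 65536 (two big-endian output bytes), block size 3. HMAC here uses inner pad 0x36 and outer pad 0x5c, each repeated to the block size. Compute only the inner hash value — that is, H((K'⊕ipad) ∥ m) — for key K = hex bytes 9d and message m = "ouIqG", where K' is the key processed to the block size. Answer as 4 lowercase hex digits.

Key hex bytes 9d is 1 byte ≤ B = 3; zero-pad to 3 bytes: K' = 9d 00 00.
K' ⊕ ipad = ab 36 36.
Inner input = ab 36 36 ∥ 6f 75 49 71 47.
Inner hash: sum = 171+54+54+111+117+73+113+71 = 764 → 02 fc.

02fc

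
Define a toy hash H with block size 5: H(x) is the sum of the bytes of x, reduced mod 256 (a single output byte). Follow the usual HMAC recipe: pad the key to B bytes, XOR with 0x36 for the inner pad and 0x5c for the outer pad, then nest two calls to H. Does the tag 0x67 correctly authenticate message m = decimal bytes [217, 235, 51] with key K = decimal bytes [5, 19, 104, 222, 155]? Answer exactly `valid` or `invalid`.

Key decimal bytes [5, 19, 104, 222, 155] = 05 13 68 de 9b is exactly B = 5 bytes: K' = 05 13 68 de 9b.
K' ⊕ ipad = 33 25 5e e8 ad; K' ⊕ opad = 59 4f 34 82 c7.
Inner hash: sum = 51+37+94+232+173+217+235+51 = 1090; mod 256 = 66 → 42.
Outer hash (recomputed tag): sum = 89+79+52+130+199+66 = 615; mod 256 = 103 → 67.
Recomputed tag = 67; claimed = 67 → match.

valid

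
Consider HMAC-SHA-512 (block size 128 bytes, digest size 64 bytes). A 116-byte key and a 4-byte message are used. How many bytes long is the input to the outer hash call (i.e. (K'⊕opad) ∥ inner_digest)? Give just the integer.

Key is 116 ≤ 128 bytes, zero-padded: |K'| = 128.
Outer input = (K'⊕opad) ∥ H(inner) → 128 + 64 = 192 bytes.

192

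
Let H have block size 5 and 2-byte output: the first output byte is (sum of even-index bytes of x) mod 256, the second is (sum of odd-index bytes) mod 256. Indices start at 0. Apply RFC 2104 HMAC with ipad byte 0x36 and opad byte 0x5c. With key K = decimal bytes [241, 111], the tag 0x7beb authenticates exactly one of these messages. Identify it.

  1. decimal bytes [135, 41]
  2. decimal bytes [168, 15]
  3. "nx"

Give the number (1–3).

1

Key decimal bytes [241, 111] = f1 6f is 2 bytes ≤ B = 5; zero-pad to 5 bytes: K' = f1 6f 00 00 00.
K' ⊕ ipad = c7 59 36 36 36; K' ⊕ opad = ad 33 5c 5c 5c.
m1: inner = H(c7 59 36 36 36 87 29) = 5c 16; tag = H(ad 33 5c 5c 5c 5c 16) = 7beb ← matches
m2: inner = H(c7 59 36 36 36 a8 0f) = 42 37; tag = H(ad 33 5c 5c 5c 42 37) = 9cd1
m3: inner = H(c7 59 36 36 36 6e 78) = ab fd; tag = H(ad 33 5c 5c 5c ab fd) = 623a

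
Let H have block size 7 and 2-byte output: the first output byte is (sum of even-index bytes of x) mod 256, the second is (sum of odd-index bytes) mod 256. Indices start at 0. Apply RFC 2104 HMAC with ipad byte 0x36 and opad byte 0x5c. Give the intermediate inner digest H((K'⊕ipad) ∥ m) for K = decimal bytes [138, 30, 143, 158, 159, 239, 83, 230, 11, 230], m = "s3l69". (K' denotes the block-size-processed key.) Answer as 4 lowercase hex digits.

2bc5

Key decimal bytes [138, 30, 143, 158, 159, 239, 83, 230, 11, 230] = 8a 1e 8f 9e 9f ef 53 e6 0b e6 is 10 bytes > B = 7, so hash it first: H(key) = 16 77, then zero-pad to 7 bytes: K' = 16 77 00 00 00 00 00.
K' ⊕ ipad = 20 41 36 36 36 36 36.
Inner input = 20 41 36 36 36 36 36 ∥ 73 33 6c 36 39.
Inner hash: even-index sum = 299 mod 256 = 43; odd-index sum = 453 mod 256 = 197 → 2b c5.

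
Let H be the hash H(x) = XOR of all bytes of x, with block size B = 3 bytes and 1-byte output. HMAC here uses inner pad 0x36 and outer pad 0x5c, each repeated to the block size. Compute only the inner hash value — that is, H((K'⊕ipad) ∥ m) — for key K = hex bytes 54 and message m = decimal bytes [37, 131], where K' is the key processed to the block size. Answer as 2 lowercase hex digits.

Key hex bytes 54 is 1 byte ≤ B = 3; zero-pad to 3 bytes: K' = 54 00 00.
K' ⊕ ipad = 62 36 36.
Inner input = 62 36 36 ∥ 25 83.
Inner hash: XOR 62⊕36⊕36⊕25⊕83 = c4.

c4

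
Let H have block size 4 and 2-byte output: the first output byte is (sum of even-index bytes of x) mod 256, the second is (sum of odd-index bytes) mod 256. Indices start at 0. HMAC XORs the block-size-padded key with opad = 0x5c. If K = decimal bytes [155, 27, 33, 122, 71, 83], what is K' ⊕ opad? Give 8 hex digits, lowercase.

Key decimal bytes [155, 27, 33, 122, 71, 83] = 9b 1b 21 7a 47 53 is 6 bytes > B = 4, so hash it first: H(key) = 03 e8, then zero-pad to 4 bytes: K' = 03 e8 00 00.
XOR each byte with 0x5c: 03⊕5c=5f, e8⊕5c=b4, 00⊕5c=5c, 00⊕5c=5c.

5fb45c5c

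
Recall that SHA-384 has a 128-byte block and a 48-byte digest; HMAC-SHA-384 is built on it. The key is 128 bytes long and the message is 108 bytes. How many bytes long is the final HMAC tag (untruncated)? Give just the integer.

The tag is one SHA-384 digest: 48 bytes.

48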